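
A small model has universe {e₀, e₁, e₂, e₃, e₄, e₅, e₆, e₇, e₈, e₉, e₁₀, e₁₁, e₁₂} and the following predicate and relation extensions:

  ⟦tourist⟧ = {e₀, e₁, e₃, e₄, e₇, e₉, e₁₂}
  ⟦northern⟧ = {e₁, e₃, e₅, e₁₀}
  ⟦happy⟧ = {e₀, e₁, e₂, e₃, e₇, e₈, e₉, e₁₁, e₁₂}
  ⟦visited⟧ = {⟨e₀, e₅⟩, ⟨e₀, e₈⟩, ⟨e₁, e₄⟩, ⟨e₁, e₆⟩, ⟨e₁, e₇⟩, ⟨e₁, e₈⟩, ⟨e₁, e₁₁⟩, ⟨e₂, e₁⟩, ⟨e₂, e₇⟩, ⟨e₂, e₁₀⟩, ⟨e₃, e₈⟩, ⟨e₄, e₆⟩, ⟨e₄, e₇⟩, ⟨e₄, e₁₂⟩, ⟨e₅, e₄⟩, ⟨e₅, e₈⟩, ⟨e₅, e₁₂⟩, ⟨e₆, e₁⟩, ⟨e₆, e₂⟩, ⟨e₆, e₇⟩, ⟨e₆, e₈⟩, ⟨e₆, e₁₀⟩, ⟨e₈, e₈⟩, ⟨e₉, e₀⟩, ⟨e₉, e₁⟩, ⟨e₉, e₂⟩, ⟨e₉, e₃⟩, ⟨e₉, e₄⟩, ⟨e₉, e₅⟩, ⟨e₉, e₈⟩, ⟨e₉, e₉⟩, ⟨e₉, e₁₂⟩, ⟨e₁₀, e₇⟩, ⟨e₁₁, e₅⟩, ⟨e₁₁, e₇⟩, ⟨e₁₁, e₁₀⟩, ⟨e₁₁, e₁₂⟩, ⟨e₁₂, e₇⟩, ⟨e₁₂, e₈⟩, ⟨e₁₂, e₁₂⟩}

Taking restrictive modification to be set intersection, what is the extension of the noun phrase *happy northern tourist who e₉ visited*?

{e₁, e₃}

⟦who e₉ visited⟧ = {x : ⟨e₉, x⟩ ∈ ⟦visited⟧} = {e₀, e₁, e₂, e₃, e₄, e₅, e₈, e₉, e₁₂}
⟦tourist⟧ = {e₀, e₁, e₃, e₄, e₇, e₉, e₁₂}
… ∩ ⟦who e₉ visited⟧ = {e₀, e₁, e₃, e₄, e₇, e₉, e₁₂} ∩ {e₀, e₁, e₂, e₃, e₄, e₅, e₈, e₉, e₁₂} = {e₀, e₁, e₃, e₄, e₉, e₁₂}
… ∩ ⟦happy⟧ = {e₀, e₁, e₃, e₄, e₉, e₁₂} ∩ {e₀, e₁, e₂, e₃, e₇, e₈, e₉, e₁₁, e₁₂} = {e₀, e₁, e₃, e₉, e₁₂}
… ∩ ⟦northern⟧ = {e₀, e₁, e₃, e₉, e₁₂} ∩ {e₁, e₃, e₅, e₁₀} = {e₁, e₃}
So ⟦happy northern tourist who e₉ visited⟧ = {e₁, e₃}.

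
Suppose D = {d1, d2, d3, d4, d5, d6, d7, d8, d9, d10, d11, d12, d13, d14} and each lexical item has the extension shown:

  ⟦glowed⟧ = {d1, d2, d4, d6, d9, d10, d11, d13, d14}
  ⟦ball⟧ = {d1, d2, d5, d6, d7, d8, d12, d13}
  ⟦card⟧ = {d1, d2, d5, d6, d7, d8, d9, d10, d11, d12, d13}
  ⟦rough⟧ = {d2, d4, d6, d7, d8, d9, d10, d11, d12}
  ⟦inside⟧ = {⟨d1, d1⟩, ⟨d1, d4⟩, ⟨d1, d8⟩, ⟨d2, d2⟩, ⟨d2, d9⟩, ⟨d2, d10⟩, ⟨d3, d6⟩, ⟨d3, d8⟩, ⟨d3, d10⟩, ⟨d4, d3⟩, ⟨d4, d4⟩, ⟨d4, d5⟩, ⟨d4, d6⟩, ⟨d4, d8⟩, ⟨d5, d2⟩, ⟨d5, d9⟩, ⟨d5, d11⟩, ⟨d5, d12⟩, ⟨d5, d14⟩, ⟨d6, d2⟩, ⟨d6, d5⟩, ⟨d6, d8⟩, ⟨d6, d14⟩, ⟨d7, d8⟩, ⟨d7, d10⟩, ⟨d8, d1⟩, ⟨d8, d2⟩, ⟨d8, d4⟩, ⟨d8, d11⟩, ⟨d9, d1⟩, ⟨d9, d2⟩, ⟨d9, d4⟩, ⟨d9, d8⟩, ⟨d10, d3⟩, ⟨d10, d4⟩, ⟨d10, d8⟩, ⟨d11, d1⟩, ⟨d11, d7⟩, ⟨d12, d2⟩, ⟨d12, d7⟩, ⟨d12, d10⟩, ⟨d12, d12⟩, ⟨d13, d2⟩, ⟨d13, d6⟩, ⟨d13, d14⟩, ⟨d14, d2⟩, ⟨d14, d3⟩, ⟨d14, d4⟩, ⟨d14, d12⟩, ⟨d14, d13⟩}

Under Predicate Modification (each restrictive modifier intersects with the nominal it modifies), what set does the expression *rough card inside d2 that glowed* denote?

⟦inside d2⟧ = {x : ⟨x, d2⟩ ∈ ⟦inside⟧} = {d2, d5, d6, d8, d9, d12, d13, d14}
⟦that glowed⟧ = ⟦glowed⟧ = {d1, d2, d4, d6, d9, d10, d11, d13, d14}
⟦card⟧ = {d1, d2, d5, d6, d7, d8, d9, d10, d11, d12, d13}
… ∩ ⟦inside d2⟧ = {d1, d2, d5, d6, d7, d8, d9, d10, d11, d12, d13} ∩ {d2, d5, d6, d8, d9, d12, d13, d14} = {d2, d5, d6, d8, d9, d12, d13}
… ∩ ⟦that glowed⟧ = {d2, d5, d6, d8, d9, d12, d13} ∩ {d1, d2, d4, d6, d9, d10, d11, d13, d14} = {d2, d6, d9, d13}
… ∩ ⟦rough⟧ = {d2, d6, d9, d13} ∩ {d2, d4, d6, d7, d8, d9, d10, d11, d12} = {d2, d6, d9}
So ⟦rough card inside d2 that glowed⟧ = {d2, d6, d9}.

{d2, d6, d9}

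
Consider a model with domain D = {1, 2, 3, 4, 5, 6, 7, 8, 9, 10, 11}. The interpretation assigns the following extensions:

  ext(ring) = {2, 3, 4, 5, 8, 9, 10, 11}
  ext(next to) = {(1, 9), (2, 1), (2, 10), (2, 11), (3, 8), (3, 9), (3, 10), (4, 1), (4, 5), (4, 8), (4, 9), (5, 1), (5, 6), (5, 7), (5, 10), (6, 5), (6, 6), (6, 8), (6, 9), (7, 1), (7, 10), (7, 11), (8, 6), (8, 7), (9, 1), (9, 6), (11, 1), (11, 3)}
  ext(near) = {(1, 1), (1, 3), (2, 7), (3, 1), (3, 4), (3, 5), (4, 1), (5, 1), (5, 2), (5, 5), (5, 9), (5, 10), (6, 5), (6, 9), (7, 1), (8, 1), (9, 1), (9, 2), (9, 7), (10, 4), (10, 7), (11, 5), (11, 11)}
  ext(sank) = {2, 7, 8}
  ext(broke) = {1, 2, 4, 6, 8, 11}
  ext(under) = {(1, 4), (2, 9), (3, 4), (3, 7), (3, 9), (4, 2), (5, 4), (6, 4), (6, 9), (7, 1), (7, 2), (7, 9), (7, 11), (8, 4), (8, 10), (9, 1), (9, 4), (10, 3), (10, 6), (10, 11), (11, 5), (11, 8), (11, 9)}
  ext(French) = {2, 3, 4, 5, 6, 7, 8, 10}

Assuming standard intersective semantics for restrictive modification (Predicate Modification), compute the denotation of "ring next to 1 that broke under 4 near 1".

⟦next to 1⟧ = {x : ⟨x, 1⟩ ∈ ⟦next to⟧} = {2, 4, 5, 7, 9, 11}
⟦that broke⟧ = ⟦broke⟧ = {1, 2, 4, 6, 8, 11}
⟦under 4⟧ = {x : ⟨x, 4⟩ ∈ ⟦under⟧} = {1, 3, 5, 6, 8, 9}
⟦near 1⟧ = {x : ⟨x, 1⟩ ∈ ⟦near⟧} = {1, 3, 4, 5, 7, 8, 9}
⟦ring⟧ = {2, 3, 4, 5, 8, 9, 10, 11}
… ∩ ⟦next to 1⟧ = {2, 3, 4, 5, 8, 9, 10, 11} ∩ {2, 4, 5, 7, 9, 11} = {2, 4, 5, 9, 11}
… ∩ ⟦that broke⟧ = {2, 4, 5, 9, 11} ∩ {1, 2, 4, 6, 8, 11} = {2, 4, 11}
… ∩ ⟦under 4⟧ = {2, 4, 11} ∩ {1, 3, 5, 6, 8, 9} = ∅
… ∩ ⟦near 1⟧ = ∅ ∩ {1, 3, 4, 5, 7, 8, 9} = ∅
So ⟦ring next to 1 that broke under 4 near 1⟧ = {}.

{}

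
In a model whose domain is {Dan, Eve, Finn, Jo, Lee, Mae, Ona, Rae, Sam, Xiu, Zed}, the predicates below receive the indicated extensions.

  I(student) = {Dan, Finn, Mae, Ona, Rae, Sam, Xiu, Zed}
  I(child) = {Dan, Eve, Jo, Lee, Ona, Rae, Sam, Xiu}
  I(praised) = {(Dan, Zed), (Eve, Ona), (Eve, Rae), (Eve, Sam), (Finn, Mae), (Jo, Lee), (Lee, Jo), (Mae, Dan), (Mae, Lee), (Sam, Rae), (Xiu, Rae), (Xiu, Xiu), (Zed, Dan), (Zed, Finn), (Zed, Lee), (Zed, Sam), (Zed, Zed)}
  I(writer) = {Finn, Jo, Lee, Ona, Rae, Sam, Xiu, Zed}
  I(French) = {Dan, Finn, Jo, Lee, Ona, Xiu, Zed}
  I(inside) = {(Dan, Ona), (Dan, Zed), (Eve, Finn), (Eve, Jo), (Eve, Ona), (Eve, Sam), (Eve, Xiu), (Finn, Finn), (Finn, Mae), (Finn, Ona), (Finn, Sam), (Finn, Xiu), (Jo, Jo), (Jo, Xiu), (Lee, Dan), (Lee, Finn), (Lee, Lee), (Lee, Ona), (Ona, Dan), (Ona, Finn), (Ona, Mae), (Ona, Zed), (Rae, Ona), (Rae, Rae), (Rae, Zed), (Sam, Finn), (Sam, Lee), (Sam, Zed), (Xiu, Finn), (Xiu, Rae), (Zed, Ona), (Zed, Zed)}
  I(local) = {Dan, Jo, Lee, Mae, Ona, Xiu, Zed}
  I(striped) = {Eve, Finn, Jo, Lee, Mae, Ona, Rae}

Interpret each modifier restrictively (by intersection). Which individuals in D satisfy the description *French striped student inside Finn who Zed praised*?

{Finn}

⟦inside Finn⟧ = {x : ⟨x, Finn⟩ ∈ ⟦inside⟧} = {Eve, Finn, Lee, Ona, Sam, Xiu}
⟦who Zed praised⟧ = {x : ⟨Zed, x⟩ ∈ ⟦praised⟧} = {Dan, Finn, Lee, Sam, Zed}
⟦student⟧ = {Dan, Finn, Mae, Ona, Rae, Sam, Xiu, Zed}
… ∩ ⟦inside Finn⟧ = {Dan, Finn, Mae, Ona, Rae, Sam, Xiu, Zed} ∩ {Eve, Finn, Lee, Ona, Sam, Xiu} = {Finn, Ona, Sam, Xiu}
… ∩ ⟦who Zed praised⟧ = {Finn, Ona, Sam, Xiu} ∩ {Dan, Finn, Lee, Sam, Zed} = {Finn, Sam}
… ∩ ⟦French⟧ = {Finn, Sam} ∩ {Dan, Finn, Jo, Lee, Ona, Xiu, Zed} = {Finn}
… ∩ ⟦striped⟧ = {Finn} ∩ {Eve, Finn, Jo, Lee, Mae, Ona, Rae} = {Finn}
So ⟦French striped student inside Finn who Zed praised⟧ = {Finn}.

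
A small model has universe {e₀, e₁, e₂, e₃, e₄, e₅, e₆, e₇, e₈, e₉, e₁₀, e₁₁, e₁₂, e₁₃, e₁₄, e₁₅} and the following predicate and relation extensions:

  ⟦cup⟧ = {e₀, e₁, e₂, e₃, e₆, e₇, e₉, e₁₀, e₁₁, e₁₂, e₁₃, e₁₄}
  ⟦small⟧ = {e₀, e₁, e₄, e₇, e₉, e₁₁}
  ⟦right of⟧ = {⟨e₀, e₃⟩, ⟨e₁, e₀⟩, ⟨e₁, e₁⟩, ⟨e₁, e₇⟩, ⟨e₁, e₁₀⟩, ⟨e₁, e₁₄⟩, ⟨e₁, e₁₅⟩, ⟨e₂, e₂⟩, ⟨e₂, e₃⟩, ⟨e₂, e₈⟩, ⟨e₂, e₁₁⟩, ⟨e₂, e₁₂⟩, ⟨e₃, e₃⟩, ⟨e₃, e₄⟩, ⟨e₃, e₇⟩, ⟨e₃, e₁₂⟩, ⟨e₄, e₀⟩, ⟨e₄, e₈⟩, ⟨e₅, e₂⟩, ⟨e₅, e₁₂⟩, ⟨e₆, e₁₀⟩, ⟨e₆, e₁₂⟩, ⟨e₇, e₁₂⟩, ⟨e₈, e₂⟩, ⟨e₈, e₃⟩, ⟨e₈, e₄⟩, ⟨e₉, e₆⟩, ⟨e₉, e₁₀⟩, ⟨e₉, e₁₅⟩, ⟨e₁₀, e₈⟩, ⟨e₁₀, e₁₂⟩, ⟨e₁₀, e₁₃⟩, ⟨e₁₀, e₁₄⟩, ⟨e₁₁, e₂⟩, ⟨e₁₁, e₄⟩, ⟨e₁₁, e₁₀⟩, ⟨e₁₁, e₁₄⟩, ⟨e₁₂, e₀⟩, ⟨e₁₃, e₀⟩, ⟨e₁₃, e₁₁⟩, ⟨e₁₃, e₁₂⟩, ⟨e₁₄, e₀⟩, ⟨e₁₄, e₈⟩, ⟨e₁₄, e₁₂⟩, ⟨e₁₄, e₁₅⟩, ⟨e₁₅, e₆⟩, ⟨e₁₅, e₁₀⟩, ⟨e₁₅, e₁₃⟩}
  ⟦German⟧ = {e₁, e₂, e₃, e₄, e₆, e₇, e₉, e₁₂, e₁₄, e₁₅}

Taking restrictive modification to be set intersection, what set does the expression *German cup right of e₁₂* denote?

{e₂, e₃, e₆, e₇, e₁₄}

⟦right of e₁₂⟧ = {x : ⟨x, e₁₂⟩ ∈ ⟦right of⟧} = {e₂, e₃, e₅, e₆, e₇, e₁₀, e₁₃, e₁₄}
⟦cup⟧ = {e₀, e₁, e₂, e₃, e₆, e₇, e₉, e₁₀, e₁₁, e₁₂, e₁₃, e₁₄}
… ∩ ⟦right of e₁₂⟧ = {e₀, e₁, e₂, e₃, e₆, e₇, e₉, e₁₀, e₁₁, e₁₂, e₁₃, e₁₄} ∩ {e₂, e₃, e₅, e₆, e₇, e₁₀, e₁₃, e₁₄} = {e₂, e₃, e₆, e₇, e₁₀, e₁₃, e₁₄}
… ∩ ⟦German⟧ = {e₂, e₃, e₆, e₇, e₁₀, e₁₃, e₁₄} ∩ {e₁, e₂, e₃, e₄, e₆, e₇, e₉, e₁₂, e₁₄, e₁₅} = {e₂, e₃, e₆, e₇, e₁₄}
So ⟦German cup right of e₁₂⟧ = {e₂, e₃, e₆, e₇, e₁₄}.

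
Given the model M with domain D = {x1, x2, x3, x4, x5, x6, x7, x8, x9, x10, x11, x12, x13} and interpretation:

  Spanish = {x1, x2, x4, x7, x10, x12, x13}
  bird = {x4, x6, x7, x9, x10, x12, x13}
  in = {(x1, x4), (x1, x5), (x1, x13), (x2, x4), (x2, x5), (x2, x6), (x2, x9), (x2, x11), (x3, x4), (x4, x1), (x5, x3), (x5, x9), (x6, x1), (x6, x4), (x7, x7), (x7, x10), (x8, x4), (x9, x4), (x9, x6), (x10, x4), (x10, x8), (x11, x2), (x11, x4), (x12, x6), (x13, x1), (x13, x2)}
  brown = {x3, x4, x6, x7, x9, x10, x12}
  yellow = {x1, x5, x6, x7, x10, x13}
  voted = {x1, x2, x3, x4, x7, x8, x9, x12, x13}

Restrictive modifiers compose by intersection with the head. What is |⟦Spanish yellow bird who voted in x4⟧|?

⟦who voted⟧ = ⟦voted⟧ = {x1, x2, x3, x4, x7, x8, x9, x12, x13}
⟦in x4⟧ = {x : ⟨x, x4⟩ ∈ ⟦in⟧} = {x1, x2, x3, x6, x8, x9, x10, x11}
⟦bird⟧ = {x4, x6, x7, x9, x10, x12, x13}
… ∩ ⟦who voted⟧ = {x4, x6, x7, x9, x10, x12, x13} ∩ {x1, x2, x3, x4, x7, x8, x9, x12, x13} = {x4, x7, x9, x12, x13}
… ∩ ⟦in x4⟧ = {x4, x7, x9, x12, x13} ∩ {x1, x2, x3, x6, x8, x9, x10, x11} = {x9}
… ∩ ⟦Spanish⟧ = {x9} ∩ {x1, x2, x4, x7, x10, x12, x13} = ∅
… ∩ ⟦yellow⟧ = ∅ ∩ {x1, x5, x6, x7, x10, x13} = ∅
⟦Spanish yellow bird who voted in x4⟧ = ∅, so the cardinality is 0.

0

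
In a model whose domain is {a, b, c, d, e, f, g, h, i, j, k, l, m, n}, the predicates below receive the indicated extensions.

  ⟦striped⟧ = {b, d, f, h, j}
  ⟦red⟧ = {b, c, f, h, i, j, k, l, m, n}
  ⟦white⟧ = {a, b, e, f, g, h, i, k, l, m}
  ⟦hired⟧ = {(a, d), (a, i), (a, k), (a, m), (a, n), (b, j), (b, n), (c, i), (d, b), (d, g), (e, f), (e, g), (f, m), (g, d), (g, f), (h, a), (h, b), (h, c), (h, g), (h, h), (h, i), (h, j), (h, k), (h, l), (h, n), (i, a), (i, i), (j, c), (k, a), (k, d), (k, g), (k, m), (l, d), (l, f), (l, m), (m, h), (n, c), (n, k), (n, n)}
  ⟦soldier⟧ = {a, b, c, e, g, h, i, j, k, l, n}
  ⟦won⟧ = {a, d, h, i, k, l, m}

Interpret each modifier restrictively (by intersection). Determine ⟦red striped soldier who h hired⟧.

⟦who h hired⟧ = {x : ⟨h, x⟩ ∈ ⟦hired⟧} = {a, b, c, g, h, i, j, k, l, n}
⟦soldier⟧ = {a, b, c, e, g, h, i, j, k, l, n}
… ∩ ⟦who h hired⟧ = {a, b, c, e, g, h, i, j, k, l, n} ∩ {a, b, c, g, h, i, j, k, l, n} = {a, b, c, g, h, i, j, k, l, n}
… ∩ ⟦red⟧ = {a, b, c, g, h, i, j, k, l, n} ∩ {b, c, f, h, i, j, k, l, m, n} = {b, c, h, i, j, k, l, n}
… ∩ ⟦striped⟧ = {b, c, h, i, j, k, l, n} ∩ {b, d, f, h, j} = {b, h, j}
So ⟦red striped soldier who h hired⟧ = {b, h, j}.

{b, h, j}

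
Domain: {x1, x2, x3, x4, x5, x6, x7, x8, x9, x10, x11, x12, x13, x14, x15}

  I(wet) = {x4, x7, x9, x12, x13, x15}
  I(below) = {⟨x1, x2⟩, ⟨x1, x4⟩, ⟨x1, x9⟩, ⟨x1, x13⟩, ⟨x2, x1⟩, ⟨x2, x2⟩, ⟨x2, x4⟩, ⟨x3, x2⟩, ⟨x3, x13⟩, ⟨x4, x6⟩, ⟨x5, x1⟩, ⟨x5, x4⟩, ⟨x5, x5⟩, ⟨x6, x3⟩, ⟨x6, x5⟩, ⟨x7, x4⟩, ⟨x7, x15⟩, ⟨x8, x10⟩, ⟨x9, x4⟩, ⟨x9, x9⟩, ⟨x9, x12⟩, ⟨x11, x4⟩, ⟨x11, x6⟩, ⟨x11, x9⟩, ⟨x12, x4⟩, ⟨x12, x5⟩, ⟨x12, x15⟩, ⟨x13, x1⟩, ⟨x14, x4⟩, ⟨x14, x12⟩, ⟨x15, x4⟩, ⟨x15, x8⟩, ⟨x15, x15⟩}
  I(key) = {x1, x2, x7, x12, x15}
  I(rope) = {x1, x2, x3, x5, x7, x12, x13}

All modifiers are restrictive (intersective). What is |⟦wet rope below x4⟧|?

⟦below x4⟧ = {x : ⟨x, x4⟩ ∈ ⟦below⟧} = {x1, x2, x5, x7, x9, x11, x12, x14, x15}
⟦rope⟧ = {x1, x2, x3, x5, x7, x12, x13}
… ∩ ⟦below x4⟧ = {x1, x2, x3, x5, x7, x12, x13} ∩ {x1, x2, x5, x7, x9, x11, x12, x14, x15} = {x1, x2, x5, x7, x12}
… ∩ ⟦wet⟧ = {x1, x2, x5, x7, x12} ∩ {x4, x7, x9, x12, x13, x15} = {x7, x12}
⟦wet rope below x4⟧ = {x7, x12}, so the cardinality is 2.

2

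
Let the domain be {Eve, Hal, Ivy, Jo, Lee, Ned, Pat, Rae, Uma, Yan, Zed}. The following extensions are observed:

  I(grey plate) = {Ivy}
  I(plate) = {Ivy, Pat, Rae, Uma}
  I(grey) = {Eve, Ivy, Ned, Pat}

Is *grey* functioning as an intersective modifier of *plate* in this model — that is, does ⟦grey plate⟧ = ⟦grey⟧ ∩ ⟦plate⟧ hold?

⟦grey⟧ ∩ ⟦plate⟧ = {Eve, Ivy, Ned, Pat} ∩ {Ivy, Pat, Rae, Uma} = {Ivy, Pat}
Observed ⟦grey plate⟧ = {Ivy}.
These differ, so the modifier is not intersective in this model.

no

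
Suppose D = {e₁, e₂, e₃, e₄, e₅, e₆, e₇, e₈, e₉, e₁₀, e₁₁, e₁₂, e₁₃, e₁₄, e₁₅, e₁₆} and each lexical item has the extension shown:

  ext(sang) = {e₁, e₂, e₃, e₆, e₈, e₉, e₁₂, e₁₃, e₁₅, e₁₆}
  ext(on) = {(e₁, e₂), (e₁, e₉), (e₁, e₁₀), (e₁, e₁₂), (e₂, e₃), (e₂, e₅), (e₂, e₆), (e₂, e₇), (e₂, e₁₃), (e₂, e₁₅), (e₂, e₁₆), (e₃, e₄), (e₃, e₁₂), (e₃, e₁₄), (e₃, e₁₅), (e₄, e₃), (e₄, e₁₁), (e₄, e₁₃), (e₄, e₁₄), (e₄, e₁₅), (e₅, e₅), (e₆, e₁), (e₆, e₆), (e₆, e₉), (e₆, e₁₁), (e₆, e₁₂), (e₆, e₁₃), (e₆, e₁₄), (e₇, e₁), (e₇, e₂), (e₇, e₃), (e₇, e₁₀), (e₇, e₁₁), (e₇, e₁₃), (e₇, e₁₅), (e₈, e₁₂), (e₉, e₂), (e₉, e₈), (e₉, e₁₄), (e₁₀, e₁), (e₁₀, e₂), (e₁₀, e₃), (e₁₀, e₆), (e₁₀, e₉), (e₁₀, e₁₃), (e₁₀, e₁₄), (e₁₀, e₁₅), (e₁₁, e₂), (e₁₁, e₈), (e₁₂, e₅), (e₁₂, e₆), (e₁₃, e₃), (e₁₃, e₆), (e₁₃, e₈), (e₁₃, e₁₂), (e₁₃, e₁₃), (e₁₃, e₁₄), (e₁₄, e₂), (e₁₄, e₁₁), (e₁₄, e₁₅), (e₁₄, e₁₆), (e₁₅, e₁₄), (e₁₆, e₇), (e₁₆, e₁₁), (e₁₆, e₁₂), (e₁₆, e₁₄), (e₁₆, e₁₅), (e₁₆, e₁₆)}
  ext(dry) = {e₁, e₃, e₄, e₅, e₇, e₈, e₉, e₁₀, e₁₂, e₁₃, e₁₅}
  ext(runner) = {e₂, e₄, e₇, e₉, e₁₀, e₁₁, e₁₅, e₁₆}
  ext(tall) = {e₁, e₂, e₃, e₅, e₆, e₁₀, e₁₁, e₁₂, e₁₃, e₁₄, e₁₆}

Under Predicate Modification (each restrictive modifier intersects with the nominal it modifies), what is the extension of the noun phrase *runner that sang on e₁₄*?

⟦that sang⟧ = ⟦sang⟧ = {e₁, e₂, e₃, e₆, e₈, e₉, e₁₂, e₁₃, e₁₅, e₁₆}
⟦on e₁₄⟧ = {x : ⟨x, e₁₄⟩ ∈ ⟦on⟧} = {e₃, e₄, e₆, e₉, e₁₀, e₁₃, e₁₅, e₁₆}
⟦runner⟧ = {e₂, e₄, e₇, e₉, e₁₀, e₁₁, e₁₅, e₁₆}
… ∩ ⟦that sang⟧ = {e₂, e₄, e₇, e₉, e₁₀, e₁₁, e₁₅, e₁₆} ∩ {e₁, e₂, e₃, e₆, e₈, e₉, e₁₂, e₁₃, e₁₅, e₁₆} = {e₂, e₉, e₁₅, e₁₆}
… ∩ ⟦on e₁₄⟧ = {e₂, e₉, e₁₅, e₁₆} ∩ {e₃, e₄, e₆, e₉, e₁₀, e₁₃, e₁₅, e₁₆} = {e₉, e₁₅, e₁₆}
So ⟦runner that sang on e₁₄⟧ = {e₉, e₁₅, e₁₆}.

{e₉, e₁₅, e₁₆}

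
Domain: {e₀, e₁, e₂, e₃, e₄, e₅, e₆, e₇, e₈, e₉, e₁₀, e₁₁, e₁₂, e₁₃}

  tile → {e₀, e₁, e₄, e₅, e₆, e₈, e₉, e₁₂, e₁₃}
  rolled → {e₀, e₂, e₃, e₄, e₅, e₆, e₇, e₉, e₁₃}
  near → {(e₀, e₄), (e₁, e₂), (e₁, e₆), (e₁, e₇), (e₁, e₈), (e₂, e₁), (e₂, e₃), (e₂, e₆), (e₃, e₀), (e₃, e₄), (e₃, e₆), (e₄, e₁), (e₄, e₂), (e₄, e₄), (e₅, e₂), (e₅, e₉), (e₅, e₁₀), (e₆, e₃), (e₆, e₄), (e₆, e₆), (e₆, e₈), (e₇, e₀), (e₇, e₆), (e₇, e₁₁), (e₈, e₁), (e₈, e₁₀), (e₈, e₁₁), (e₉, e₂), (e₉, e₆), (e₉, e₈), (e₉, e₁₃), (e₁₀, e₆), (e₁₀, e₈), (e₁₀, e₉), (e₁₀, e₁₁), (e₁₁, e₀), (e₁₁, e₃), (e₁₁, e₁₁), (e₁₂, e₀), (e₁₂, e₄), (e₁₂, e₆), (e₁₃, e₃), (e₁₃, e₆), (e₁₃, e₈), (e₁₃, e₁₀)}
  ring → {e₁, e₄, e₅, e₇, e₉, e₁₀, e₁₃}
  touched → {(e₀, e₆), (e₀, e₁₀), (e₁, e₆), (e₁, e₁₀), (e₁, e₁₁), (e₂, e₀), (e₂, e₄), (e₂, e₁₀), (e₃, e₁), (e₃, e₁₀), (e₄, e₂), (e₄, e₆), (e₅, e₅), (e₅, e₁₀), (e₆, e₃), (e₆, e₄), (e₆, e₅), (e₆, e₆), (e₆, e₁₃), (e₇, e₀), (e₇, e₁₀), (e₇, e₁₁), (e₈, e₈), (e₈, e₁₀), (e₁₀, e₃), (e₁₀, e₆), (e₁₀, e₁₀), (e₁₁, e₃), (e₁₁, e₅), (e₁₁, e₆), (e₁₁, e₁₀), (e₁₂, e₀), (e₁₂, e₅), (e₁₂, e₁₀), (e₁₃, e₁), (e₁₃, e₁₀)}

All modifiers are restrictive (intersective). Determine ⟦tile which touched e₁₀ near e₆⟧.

⟦which touched e₁₀⟧ = {x : ⟨x, e₁₀⟩ ∈ ⟦touched⟧} = {e₀, e₁, e₂, e₃, e₅, e₇, e₈, e₁₀, e₁₁, e₁₂, e₁₃}
⟦near e₆⟧ = {x : ⟨x, e₆⟩ ∈ ⟦near⟧} = {e₁, e₂, e₃, e₆, e₇, e₉, e₁₀, e₁₂, e₁₃}
⟦tile⟧ = {e₀, e₁, e₄, e₅, e₆, e₈, e₉, e₁₂, e₁₃}
… ∩ ⟦which touched e₁₀⟧ = {e₀, e₁, e₄, e₅, e₆, e₈, e₉, e₁₂, e₁₃} ∩ {e₀, e₁, e₂, e₃, e₅, e₇, e₈, e₁₀, e₁₁, e₁₂, e₁₃} = {e₀, e₁, e₅, e₈, e₁₂, e₁₃}
… ∩ ⟦near e₆⟧ = {e₀, e₁, e₅, e₈, e₁₂, e₁₃} ∩ {e₁, e₂, e₃, e₆, e₇, e₉, e₁₀, e₁₂, e₁₃} = {e₁, e₁₂, e₁₃}
So ⟦tile which touched e₁₀ near e₆⟧ = {e₁, e₁₂, e₁₃}.

{e₁, e₁₂, e₁₃}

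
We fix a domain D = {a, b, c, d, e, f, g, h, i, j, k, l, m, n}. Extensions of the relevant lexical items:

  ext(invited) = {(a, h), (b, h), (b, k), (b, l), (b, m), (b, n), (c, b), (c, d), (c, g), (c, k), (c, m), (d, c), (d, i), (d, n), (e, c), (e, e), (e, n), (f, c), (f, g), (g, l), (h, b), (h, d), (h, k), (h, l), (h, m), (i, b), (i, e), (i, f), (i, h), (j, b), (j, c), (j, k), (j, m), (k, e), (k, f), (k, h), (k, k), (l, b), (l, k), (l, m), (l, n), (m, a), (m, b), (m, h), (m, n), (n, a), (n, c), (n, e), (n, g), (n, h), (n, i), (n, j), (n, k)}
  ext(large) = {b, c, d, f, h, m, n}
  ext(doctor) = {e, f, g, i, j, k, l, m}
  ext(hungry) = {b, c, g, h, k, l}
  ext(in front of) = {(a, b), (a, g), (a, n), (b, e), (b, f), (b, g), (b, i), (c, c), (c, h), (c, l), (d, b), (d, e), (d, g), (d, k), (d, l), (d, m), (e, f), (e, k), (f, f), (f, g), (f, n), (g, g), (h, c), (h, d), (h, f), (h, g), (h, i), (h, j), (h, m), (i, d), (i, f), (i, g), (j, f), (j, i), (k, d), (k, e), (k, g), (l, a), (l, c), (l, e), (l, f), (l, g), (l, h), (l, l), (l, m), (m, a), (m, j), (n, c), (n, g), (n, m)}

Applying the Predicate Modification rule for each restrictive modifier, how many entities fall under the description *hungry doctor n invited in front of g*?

⟦n invited⟧ = {x : ⟨n, x⟩ ∈ ⟦invited⟧} = {a, c, e, g, h, i, j, k}
⟦in front of g⟧ = {x : ⟨x, g⟩ ∈ ⟦in front of⟧} = {a, b, d, f, g, h, i, k, l, n}
⟦doctor⟧ = {e, f, g, i, j, k, l, m}
… ∩ ⟦n invited⟧ = {e, f, g, i, j, k, l, m} ∩ {a, c, e, g, h, i, j, k} = {e, g, i, j, k}
… ∩ ⟦in front of g⟧ = {e, g, i, j, k} ∩ {a, b, d, f, g, h, i, k, l, n} = {g, i, k}
… ∩ ⟦hungry⟧ = {g, i, k} ∩ {b, c, g, h, k, l} = {g, k}
⟦hungry doctor n invited in front of g⟧ = {g, k}, so the cardinality is 2.

2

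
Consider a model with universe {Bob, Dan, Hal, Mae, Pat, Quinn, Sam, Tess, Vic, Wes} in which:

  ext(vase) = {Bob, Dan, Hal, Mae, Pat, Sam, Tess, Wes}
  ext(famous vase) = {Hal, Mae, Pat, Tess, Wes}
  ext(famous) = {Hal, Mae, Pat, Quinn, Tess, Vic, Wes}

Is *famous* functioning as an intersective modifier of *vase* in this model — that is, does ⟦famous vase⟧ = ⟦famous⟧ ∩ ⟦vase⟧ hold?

yes

⟦famous⟧ ∩ ⟦vase⟧ = {Hal, Mae, Pat, Quinn, Tess, Vic, Wes} ∩ {Bob, Dan, Hal, Mae, Pat, Sam, Tess, Wes} = {Hal, Mae, Pat, Tess, Wes}
Observed ⟦famous vase⟧ = {Hal, Mae, Pat, Tess, Wes}.
These coincide, so the modifier is intersective here.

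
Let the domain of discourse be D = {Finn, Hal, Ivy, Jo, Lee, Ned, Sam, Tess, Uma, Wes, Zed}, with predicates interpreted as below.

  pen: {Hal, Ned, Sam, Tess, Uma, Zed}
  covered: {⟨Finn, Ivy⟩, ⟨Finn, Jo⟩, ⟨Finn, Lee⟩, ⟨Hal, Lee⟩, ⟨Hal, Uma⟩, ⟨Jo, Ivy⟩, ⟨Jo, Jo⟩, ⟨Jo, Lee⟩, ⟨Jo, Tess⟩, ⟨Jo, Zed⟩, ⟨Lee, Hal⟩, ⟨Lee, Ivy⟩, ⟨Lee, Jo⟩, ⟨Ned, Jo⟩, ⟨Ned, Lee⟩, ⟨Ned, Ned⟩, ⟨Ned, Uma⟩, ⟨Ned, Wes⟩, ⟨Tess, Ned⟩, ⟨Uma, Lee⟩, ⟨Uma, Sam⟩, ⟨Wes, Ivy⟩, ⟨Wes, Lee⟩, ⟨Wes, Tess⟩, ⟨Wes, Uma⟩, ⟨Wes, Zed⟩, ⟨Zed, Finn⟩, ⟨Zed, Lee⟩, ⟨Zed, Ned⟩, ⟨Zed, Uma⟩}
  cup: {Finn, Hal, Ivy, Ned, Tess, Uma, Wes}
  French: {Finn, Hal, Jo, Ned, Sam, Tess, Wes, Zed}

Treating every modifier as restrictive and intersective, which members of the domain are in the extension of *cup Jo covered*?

{Ivy, Tess}

⟦Jo covered⟧ = {x : ⟨Jo, x⟩ ∈ ⟦covered⟧} = {Ivy, Jo, Lee, Tess, Zed}
⟦cup⟧ = {Finn, Hal, Ivy, Ned, Tess, Uma, Wes}
… ∩ ⟦Jo covered⟧ = {Finn, Hal, Ivy, Ned, Tess, Uma, Wes} ∩ {Ivy, Jo, Lee, Tess, Zed} = {Ivy, Tess}
So ⟦cup Jo covered⟧ = {Ivy, Tess}.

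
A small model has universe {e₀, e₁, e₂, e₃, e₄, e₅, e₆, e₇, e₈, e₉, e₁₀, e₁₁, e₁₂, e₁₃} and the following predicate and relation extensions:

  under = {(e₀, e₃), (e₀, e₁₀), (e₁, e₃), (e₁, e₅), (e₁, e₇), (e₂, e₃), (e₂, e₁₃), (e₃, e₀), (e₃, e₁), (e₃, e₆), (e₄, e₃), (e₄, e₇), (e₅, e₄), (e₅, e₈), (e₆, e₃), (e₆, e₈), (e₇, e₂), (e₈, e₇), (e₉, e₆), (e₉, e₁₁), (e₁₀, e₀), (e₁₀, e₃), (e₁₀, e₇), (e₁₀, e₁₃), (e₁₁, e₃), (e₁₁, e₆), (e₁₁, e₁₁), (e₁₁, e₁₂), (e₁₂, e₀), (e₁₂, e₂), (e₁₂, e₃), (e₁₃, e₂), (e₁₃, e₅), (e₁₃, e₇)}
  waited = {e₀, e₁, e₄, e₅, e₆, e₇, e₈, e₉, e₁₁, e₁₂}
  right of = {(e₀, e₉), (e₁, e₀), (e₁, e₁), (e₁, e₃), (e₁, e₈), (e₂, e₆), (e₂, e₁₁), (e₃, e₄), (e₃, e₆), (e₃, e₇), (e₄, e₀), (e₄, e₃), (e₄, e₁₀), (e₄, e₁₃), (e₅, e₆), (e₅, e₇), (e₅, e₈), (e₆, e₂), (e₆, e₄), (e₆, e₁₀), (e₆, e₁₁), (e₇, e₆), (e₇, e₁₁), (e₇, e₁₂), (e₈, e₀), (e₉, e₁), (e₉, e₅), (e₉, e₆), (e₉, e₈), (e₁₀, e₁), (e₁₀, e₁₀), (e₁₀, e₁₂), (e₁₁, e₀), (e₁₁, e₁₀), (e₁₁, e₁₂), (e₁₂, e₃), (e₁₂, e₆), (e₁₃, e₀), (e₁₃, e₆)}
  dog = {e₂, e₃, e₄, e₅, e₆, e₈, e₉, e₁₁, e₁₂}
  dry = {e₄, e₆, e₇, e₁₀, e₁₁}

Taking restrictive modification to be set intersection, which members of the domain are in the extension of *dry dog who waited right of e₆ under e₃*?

{ }

⟦who waited⟧ = ⟦waited⟧ = {e₀, e₁, e₄, e₅, e₆, e₇, e₈, e₉, e₁₁, e₁₂}
⟦right of e₆⟧ = {x : ⟨x, e₆⟩ ∈ ⟦right of⟧} = {e₂, e₃, e₅, e₇, e₉, e₁₂, e₁₃}
⟦under e₃⟧ = {x : ⟨x, e₃⟩ ∈ ⟦under⟧} = {e₀, e₁, e₂, e₄, e₆, e₁₀, e₁₁, e₁₂}
⟦dog⟧ = {e₂, e₃, e₄, e₅, e₆, e₈, e₉, e₁₁, e₁₂}
… ∩ ⟦who waited⟧ = {e₂, e₃, e₄, e₅, e₆, e₈, e₉, e₁₁, e₁₂} ∩ {e₀, e₁, e₄, e₅, e₆, e₇, e₈, e₉, e₁₁, e₁₂} = {e₄, e₅, e₆, e₈, e₉, e₁₁, e₁₂}
… ∩ ⟦right of e₆⟧ = {e₄, e₅, e₆, e₈, e₉, e₁₁, e₁₂} ∩ {e₂, e₃, e₅, e₇, e₉, e₁₂, e₁₃} = {e₅, e₉, e₁₂}
… ∩ ⟦under e₃⟧ = {e₅, e₉, e₁₂} ∩ {e₀, e₁, e₂, e₄, e₆, e₁₀, e₁₁, e₁₂} = {e₁₂}
… ∩ ⟦dry⟧ = {e₁₂} ∩ {e₄, e₆, e₇, e₁₀, e₁₁} = ∅
So ⟦dry dog who waited right of e₆ under e₃⟧ = { }.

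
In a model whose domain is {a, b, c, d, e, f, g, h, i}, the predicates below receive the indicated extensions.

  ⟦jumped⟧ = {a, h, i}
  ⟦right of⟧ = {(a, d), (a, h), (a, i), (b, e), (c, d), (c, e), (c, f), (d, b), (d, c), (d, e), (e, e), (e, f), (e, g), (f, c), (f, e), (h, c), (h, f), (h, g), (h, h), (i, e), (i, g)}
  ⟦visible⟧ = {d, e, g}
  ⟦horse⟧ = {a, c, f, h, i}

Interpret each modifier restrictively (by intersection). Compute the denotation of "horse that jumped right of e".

⟦that jumped⟧ = ⟦jumped⟧ = {a, h, i}
⟦right of e⟧ = {x : ⟨x, e⟩ ∈ ⟦right of⟧} = {b, c, d, e, f, i}
⟦horse⟧ = {a, c, f, h, i}
… ∩ ⟦that jumped⟧ = {a, c, f, h, i} ∩ {a, h, i} = {a, h, i}
… ∩ ⟦right of e⟧ = {a, h, i} ∩ {b, c, d, e, f, i} = {i}
So ⟦horse that jumped right of e⟧ = {i}.

{i}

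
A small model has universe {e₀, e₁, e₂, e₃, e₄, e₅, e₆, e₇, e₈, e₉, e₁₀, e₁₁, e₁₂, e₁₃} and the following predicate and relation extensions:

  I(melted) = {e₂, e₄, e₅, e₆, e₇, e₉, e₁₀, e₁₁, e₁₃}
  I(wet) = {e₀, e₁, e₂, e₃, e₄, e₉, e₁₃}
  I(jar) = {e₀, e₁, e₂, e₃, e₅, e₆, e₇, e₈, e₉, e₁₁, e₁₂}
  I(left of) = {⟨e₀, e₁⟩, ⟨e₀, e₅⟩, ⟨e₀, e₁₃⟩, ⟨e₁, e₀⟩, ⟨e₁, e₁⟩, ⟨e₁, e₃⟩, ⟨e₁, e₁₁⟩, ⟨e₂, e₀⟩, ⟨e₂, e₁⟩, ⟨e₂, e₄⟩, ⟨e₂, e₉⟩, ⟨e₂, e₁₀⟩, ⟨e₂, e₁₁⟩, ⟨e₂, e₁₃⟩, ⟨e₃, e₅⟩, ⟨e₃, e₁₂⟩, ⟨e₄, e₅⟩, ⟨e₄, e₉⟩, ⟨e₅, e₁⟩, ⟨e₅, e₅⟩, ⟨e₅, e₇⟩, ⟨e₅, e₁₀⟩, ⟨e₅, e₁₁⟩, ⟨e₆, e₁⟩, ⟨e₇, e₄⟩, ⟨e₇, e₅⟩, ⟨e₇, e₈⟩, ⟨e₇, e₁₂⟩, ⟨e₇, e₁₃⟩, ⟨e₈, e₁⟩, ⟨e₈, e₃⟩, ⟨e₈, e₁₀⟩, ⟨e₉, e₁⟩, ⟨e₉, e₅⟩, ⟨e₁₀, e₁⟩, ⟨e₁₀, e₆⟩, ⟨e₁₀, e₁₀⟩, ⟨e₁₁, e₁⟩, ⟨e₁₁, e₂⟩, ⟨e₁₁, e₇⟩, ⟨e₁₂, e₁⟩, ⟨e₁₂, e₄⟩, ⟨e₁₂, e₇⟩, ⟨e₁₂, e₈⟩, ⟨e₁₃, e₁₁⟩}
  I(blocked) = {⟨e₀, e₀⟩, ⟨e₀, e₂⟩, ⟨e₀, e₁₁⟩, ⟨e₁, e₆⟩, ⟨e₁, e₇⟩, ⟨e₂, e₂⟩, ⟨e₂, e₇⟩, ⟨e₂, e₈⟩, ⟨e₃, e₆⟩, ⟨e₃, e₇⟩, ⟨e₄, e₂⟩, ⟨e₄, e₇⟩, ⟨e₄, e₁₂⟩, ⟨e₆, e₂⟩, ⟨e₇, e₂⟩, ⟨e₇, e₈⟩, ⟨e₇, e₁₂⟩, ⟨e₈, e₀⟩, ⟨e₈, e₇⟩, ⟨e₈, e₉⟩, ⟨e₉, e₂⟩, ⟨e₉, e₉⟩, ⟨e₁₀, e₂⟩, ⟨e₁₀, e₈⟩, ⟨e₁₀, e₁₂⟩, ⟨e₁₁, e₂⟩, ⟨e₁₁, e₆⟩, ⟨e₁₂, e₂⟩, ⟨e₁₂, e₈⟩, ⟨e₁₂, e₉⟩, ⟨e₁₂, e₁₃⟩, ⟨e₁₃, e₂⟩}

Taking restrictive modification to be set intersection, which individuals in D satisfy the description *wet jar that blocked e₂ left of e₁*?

⟦that blocked e₂⟧ = {x : ⟨x, e₂⟩ ∈ ⟦blocked⟧} = {e₀, e₂, e₄, e₆, e₇, e₉, e₁₀, e₁₁, e₁₂, e₁₃}
⟦left of e₁⟧ = {x : ⟨x, e₁⟩ ∈ ⟦left of⟧} = {e₀, e₁, e₂, e₅, e₆, e₈, e₉, e₁₀, e₁₁, e₁₂}
⟦jar⟧ = {e₀, e₁, e₂, e₃, e₅, e₆, e₇, e₈, e₉, e₁₁, e₁₂}
… ∩ ⟦that blocked e₂⟧ = {e₀, e₁, e₂, e₃, e₅, e₆, e₇, e₈, e₉, e₁₁, e₁₂} ∩ {e₀, e₂, e₄, e₆, e₇, e₉, e₁₀, e₁₁, e₁₂, e₁₃} = {e₀, e₂, e₆, e₇, e₉, e₁₁, e₁₂}
… ∩ ⟦left of e₁⟧ = {e₀, e₂, e₆, e₇, e₉, e₁₁, e₁₂} ∩ {e₀, e₁, e₂, e₅, e₆, e₈, e₉, e₁₀, e₁₁, e₁₂} = {e₀, e₂, e₆, e₉, e₁₁, e₁₂}
… ∩ ⟦wet⟧ = {e₀, e₂, e₆, e₉, e₁₁, e₁₂} ∩ {e₀, e₁, e₂, e₃, e₄, e₉, e₁₃} = {e₀, e₂, e₉}
So ⟦wet jar that blocked e₂ left of e₁⟧ = {e₀, e₂, e₉}.

{e₀, e₂, e₉}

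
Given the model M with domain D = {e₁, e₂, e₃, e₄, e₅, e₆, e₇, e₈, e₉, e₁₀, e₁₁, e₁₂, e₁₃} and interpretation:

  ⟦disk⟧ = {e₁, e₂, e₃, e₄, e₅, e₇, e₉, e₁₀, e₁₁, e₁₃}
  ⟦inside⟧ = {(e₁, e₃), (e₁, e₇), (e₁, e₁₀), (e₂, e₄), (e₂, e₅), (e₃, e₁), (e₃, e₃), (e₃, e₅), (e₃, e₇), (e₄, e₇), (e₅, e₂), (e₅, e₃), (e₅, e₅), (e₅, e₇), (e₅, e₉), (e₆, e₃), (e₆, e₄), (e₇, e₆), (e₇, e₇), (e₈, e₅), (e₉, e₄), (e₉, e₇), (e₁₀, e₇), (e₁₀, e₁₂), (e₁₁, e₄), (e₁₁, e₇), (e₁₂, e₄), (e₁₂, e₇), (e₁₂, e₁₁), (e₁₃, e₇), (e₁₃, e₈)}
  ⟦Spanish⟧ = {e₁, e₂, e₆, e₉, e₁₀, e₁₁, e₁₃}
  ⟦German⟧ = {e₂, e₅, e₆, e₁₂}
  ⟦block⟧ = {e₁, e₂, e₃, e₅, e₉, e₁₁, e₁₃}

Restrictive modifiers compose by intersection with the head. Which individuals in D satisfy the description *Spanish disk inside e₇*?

{e₁, e₉, e₁₀, e₁₁, e₁₃}

⟦inside e₇⟧ = {x : ⟨x, e₇⟩ ∈ ⟦inside⟧} = {e₁, e₃, e₄, e₅, e₇, e₉, e₁₀, e₁₁, e₁₂, e₁₃}
⟦disk⟧ = {e₁, e₂, e₃, e₄, e₅, e₇, e₉, e₁₀, e₁₁, e₁₃}
… ∩ ⟦inside e₇⟧ = {e₁, e₂, e₃, e₄, e₅, e₇, e₉, e₁₀, e₁₁, e₁₃} ∩ {e₁, e₃, e₄, e₅, e₇, e₉, e₁₀, e₁₁, e₁₂, e₁₃} = {e₁, e₃, e₄, e₅, e₇, e₉, e₁₀, e₁₁, e₁₃}
… ∩ ⟦Spanish⟧ = {e₁, e₃, e₄, e₅, e₇, e₉, e₁₀, e₁₁, e₁₃} ∩ {e₁, e₂, e₆, e₉, e₁₀, e₁₁, e₁₃} = {e₁, e₉, e₁₀, e₁₁, e₁₃}
So ⟦Spanish disk inside e₇⟧ = {e₁, e₉, e₁₀, e₁₁, e₁₃}.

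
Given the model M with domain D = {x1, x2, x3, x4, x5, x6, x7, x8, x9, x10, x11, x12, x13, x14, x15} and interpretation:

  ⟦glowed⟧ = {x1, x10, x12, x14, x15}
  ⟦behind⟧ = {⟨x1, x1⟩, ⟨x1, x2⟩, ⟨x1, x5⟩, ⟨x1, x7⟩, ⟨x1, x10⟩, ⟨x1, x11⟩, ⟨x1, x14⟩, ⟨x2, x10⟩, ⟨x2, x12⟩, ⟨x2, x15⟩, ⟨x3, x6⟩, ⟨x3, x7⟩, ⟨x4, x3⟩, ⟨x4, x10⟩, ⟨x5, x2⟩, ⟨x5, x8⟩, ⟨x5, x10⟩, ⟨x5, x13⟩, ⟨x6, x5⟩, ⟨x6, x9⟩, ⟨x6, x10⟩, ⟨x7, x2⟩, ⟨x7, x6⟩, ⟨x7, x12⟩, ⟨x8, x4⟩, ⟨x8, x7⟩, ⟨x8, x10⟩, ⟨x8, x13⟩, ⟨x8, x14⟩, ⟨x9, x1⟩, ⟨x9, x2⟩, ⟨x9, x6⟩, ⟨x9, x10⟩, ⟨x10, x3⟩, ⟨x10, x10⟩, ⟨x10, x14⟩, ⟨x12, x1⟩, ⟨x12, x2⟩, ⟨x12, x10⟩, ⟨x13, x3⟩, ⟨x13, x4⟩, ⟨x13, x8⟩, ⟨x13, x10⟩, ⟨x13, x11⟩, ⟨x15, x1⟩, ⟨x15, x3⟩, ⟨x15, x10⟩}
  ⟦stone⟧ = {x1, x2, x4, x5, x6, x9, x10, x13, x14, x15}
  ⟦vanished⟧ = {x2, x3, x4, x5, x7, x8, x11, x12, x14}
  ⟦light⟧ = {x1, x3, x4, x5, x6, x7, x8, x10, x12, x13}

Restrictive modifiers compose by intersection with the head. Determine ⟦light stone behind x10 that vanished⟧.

{x4, x5}

⟦behind x10⟧ = {x : ⟨x, x10⟩ ∈ ⟦behind⟧} = {x1, x2, x4, x5, x6, x8, x9, x10, x12, x13, x15}
⟦that vanished⟧ = ⟦vanished⟧ = {x2, x3, x4, x5, x7, x8, x11, x12, x14}
⟦stone⟧ = {x1, x2, x4, x5, x6, x9, x10, x13, x14, x15}
… ∩ ⟦behind x10⟧ = {x1, x2, x4, x5, x6, x9, x10, x13, x14, x15} ∩ {x1, x2, x4, x5, x6, x8, x9, x10, x12, x13, x15} = {x1, x2, x4, x5, x6, x9, x10, x13, x15}
… ∩ ⟦that vanished⟧ = {x1, x2, x4, x5, x6, x9, x10, x13, x15} ∩ {x2, x3, x4, x5, x7, x8, x11, x12, x14} = {x2, x4, x5}
… ∩ ⟦light⟧ = {x2, x4, x5} ∩ {x1, x3, x4, x5, x6, x7, x8, x10, x12, x13} = {x4, x5}
So ⟦light stone behind x10 that vanished⟧ = {x4, x5}.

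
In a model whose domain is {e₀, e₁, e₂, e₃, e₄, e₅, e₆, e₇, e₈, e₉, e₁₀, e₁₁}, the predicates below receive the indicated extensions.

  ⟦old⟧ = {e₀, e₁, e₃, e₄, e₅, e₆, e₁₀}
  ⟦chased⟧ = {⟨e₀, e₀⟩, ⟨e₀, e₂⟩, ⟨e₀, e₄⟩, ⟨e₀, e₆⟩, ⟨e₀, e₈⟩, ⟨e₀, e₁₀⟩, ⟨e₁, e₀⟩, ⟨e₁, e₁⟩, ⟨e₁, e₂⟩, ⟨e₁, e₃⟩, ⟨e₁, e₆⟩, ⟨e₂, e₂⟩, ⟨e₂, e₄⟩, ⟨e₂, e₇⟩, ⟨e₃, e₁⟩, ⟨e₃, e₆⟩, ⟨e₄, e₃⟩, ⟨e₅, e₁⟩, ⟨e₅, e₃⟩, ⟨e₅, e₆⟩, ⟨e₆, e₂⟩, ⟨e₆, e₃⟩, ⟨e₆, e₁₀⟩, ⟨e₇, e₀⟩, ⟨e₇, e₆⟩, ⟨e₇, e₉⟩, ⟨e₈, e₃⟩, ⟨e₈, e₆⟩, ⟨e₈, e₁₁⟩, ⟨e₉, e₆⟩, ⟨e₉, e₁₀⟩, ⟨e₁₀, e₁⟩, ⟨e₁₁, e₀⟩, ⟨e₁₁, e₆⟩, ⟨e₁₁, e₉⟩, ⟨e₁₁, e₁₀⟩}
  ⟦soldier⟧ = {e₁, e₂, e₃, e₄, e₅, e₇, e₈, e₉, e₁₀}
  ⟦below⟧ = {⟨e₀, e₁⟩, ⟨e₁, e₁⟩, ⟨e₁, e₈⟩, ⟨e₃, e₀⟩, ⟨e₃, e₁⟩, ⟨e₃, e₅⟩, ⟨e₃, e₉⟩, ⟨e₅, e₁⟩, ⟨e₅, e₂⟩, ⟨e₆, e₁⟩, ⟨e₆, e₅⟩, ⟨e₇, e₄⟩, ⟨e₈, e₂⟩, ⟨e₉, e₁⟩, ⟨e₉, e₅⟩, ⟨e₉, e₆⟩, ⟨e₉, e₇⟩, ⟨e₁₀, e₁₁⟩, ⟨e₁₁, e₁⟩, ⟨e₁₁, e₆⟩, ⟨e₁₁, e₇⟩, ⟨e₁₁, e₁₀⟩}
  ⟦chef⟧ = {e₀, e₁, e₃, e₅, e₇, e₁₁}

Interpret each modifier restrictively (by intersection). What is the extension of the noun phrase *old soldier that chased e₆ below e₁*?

{e₁, e₃, e₅}

⟦that chased e₆⟧ = {x : ⟨x, e₆⟩ ∈ ⟦chased⟧} = {e₀, e₁, e₃, e₅, e₇, e₈, e₉, e₁₁}
⟦below e₁⟧ = {x : ⟨x, e₁⟩ ∈ ⟦below⟧} = {e₀, e₁, e₃, e₅, e₆, e₉, e₁₁}
⟦soldier⟧ = {e₁, e₂, e₃, e₄, e₅, e₇, e₈, e₉, e₁₀}
… ∩ ⟦that chased e₆⟧ = {e₁, e₂, e₃, e₄, e₅, e₇, e₈, e₉, e₁₀} ∩ {e₀, e₁, e₃, e₅, e₇, e₈, e₉, e₁₁} = {e₁, e₃, e₅, e₇, e₈, e₉}
… ∩ ⟦below e₁⟧ = {e₁, e₃, e₅, e₇, e₈, e₉} ∩ {e₀, e₁, e₃, e₅, e₆, e₉, e₁₁} = {e₁, e₃, e₅, e₉}
… ∩ ⟦old⟧ = {e₁, e₃, e₅, e₉} ∩ {e₀, e₁, e₃, e₄, e₅, e₆, e₁₀} = {e₁, e₃, e₅}
So ⟦old soldier that chased e₆ below e₁⟧ = {e₁, e₃, e₅}.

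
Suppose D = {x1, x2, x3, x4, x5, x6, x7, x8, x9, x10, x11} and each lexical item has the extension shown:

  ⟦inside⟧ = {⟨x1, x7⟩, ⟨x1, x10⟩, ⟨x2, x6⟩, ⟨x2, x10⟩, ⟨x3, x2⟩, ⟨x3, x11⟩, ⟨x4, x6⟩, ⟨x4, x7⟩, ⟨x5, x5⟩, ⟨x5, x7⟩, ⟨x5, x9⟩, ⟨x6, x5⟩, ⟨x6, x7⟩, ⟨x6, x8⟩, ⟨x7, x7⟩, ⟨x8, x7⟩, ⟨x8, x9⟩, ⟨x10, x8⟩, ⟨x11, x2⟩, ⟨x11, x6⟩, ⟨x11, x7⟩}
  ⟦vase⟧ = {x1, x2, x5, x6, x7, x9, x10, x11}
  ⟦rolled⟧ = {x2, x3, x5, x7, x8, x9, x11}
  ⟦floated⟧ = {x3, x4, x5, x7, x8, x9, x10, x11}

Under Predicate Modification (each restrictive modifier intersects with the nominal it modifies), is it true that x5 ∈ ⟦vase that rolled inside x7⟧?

yes

⟦that rolled⟧ = ⟦rolled⟧ = {x2, x3, x5, x7, x8, x9, x11}
⟦inside x7⟧ = {x : ⟨x, x7⟩ ∈ ⟦inside⟧} = {x1, x4, x5, x6, x7, x8, x11}
⟦vase⟧ = {x1, x2, x5, x6, x7, x9, x10, x11}
… ∩ ⟦that rolled⟧ = {x1, x2, x5, x6, x7, x9, x10, x11} ∩ {x2, x3, x5, x7, x8, x9, x11} = {x2, x5, x7, x9, x11}
… ∩ ⟦inside x7⟧ = {x2, x5, x7, x9, x11} ∩ {x1, x4, x5, x6, x7, x8, x11} = {x5, x7, x11}
⟦vase that rolled inside x7⟧ = {x5, x7, x11}; x5 ∈ this set.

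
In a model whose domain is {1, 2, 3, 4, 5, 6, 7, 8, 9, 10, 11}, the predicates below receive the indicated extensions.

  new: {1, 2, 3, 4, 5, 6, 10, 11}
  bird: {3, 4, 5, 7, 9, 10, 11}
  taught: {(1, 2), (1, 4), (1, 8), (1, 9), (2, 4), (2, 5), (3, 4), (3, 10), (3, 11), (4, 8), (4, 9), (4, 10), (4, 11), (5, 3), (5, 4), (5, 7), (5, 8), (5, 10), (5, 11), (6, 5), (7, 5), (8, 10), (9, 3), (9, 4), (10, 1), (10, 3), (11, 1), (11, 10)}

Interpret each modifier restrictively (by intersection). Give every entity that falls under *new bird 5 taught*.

⟦5 taught⟧ = {x : ⟨5, x⟩ ∈ ⟦taught⟧} = {3, 4, 7, 8, 10, 11}
⟦bird⟧ = {3, 4, 5, 7, 9, 10, 11}
… ∩ ⟦5 taught⟧ = {3, 4, 5, 7, 9, 10, 11} ∩ {3, 4, 7, 8, 10, 11} = {3, 4, 7, 10, 11}
… ∩ ⟦new⟧ = {3, 4, 7, 10, 11} ∩ {1, 2, 3, 4, 5, 6, 10, 11} = {3, 4, 10, 11}
So ⟦new bird 5 taught⟧ = {3, 4, 10, 11}.

{3, 4, 10, 11}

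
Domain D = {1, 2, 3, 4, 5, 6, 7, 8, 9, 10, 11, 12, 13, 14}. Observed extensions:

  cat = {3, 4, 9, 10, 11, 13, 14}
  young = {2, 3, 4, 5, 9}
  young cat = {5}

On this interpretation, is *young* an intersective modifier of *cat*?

no

⟦young⟧ ∩ ⟦cat⟧ = {2, 3, 4, 5, 9} ∩ {3, 4, 9, 10, 11, 13, 14} = {3, 4, 9}
Observed ⟦young cat⟧ = {5}.
These differ, so the modifier is not intersective in this model.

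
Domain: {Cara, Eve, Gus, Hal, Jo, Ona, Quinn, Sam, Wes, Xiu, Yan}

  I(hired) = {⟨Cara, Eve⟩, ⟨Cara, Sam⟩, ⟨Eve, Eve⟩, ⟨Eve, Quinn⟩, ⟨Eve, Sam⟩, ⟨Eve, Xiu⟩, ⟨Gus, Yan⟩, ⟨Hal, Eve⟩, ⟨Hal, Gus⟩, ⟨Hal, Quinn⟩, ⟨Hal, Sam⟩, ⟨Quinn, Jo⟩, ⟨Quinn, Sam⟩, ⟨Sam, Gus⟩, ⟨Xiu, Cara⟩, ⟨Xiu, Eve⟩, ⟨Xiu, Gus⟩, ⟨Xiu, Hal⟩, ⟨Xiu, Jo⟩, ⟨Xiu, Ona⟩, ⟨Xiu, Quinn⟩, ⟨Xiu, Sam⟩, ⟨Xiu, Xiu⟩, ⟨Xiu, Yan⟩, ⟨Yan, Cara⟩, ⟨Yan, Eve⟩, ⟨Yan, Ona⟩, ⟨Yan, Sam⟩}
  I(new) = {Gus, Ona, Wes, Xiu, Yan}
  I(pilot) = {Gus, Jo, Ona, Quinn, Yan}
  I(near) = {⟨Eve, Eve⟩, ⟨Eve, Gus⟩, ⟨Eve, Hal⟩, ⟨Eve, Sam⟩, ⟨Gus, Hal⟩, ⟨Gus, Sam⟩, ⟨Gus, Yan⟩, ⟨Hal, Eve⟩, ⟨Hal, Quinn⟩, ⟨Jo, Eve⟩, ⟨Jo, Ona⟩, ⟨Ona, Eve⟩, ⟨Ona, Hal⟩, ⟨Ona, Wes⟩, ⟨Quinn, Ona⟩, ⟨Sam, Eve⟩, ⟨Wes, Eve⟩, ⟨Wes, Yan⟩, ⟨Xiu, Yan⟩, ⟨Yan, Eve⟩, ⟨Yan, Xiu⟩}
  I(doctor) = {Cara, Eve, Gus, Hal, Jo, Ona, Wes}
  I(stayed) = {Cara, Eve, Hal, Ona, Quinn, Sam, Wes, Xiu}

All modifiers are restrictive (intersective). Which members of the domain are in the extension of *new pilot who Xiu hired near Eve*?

{Ona, Yan}

⟦who Xiu hired⟧ = {x : ⟨Xiu, x⟩ ∈ ⟦hired⟧} = {Cara, Eve, Gus, Hal, Jo, Ona, Quinn, Sam, Xiu, Yan}
⟦near Eve⟧ = {x : ⟨x, Eve⟩ ∈ ⟦near⟧} = {Eve, Hal, Jo, Ona, Sam, Wes, Yan}
⟦pilot⟧ = {Gus, Jo, Ona, Quinn, Yan}
… ∩ ⟦who Xiu hired⟧ = {Gus, Jo, Ona, Quinn, Yan} ∩ {Cara, Eve, Gus, Hal, Jo, Ona, Quinn, Sam, Xiu, Yan} = {Gus, Jo, Ona, Quinn, Yan}
… ∩ ⟦near Eve⟧ = {Gus, Jo, Ona, Quinn, Yan} ∩ {Eve, Hal, Jo, Ona, Sam, Wes, Yan} = {Jo, Ona, Yan}
… ∩ ⟦new⟧ = {Jo, Ona, Yan} ∩ {Gus, Ona, Wes, Xiu, Yan} = {Ona, Yan}
So ⟦new pilot who Xiu hired near Eve⟧ = {Ona, Yan}.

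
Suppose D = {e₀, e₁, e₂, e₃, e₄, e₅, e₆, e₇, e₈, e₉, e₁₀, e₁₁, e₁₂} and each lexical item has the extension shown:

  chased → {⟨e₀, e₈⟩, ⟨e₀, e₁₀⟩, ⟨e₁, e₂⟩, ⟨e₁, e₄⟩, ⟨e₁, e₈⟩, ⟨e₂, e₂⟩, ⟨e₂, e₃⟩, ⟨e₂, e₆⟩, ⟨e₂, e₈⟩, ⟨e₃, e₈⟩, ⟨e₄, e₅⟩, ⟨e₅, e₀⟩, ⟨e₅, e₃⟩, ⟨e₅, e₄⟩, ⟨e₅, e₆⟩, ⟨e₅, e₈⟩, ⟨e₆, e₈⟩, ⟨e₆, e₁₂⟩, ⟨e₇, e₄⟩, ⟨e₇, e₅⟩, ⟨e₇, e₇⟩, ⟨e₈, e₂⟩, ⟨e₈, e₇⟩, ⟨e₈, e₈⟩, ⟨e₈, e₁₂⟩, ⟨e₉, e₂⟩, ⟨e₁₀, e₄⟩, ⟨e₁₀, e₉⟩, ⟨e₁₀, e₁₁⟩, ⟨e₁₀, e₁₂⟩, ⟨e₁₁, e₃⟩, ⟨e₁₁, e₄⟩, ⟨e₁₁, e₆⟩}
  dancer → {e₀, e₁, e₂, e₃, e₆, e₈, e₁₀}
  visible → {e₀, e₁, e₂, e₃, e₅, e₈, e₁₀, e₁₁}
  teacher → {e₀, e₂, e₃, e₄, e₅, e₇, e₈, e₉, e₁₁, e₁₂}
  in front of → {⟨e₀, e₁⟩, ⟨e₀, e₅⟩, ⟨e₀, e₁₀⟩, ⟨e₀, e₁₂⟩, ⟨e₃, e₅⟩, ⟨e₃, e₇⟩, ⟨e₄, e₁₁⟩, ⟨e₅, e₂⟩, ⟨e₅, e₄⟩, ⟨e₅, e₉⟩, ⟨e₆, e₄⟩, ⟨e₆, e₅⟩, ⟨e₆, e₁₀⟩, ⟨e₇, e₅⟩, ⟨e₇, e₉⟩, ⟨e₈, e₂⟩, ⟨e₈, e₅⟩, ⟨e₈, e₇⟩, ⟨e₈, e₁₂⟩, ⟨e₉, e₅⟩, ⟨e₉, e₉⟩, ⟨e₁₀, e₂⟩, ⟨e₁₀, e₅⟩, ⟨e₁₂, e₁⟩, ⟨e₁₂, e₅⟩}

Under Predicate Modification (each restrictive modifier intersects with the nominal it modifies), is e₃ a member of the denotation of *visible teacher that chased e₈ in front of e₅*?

⟦that chased e₈⟧ = {x : ⟨x, e₈⟩ ∈ ⟦chased⟧} = {e₀, e₁, e₂, e₃, e₅, e₆, e₈}
⟦in front of e₅⟧ = {x : ⟨x, e₅⟩ ∈ ⟦in front of⟧} = {e₀, e₃, e₆, e₇, e₈, e₉, e₁₀, e₁₂}
⟦teacher⟧ = {e₀, e₂, e₃, e₄, e₅, e₇, e₈, e₉, e₁₁, e₁₂}
… ∩ ⟦that chased e₈⟧ = {e₀, e₂, e₃, e₄, e₅, e₇, e₈, e₉, e₁₁, e₁₂} ∩ {e₀, e₁, e₂, e₃, e₅, e₆, e₈} = {e₀, e₂, e₃, e₅, e₈}
… ∩ ⟦in front of e₅⟧ = {e₀, e₂, e₃, e₅, e₈} ∩ {e₀, e₃, e₆, e₇, e₈, e₉, e₁₀, e₁₂} = {e₀, e₃, e₈}
… ∩ ⟦visible⟧ = {e₀, e₃, e₈} ∩ {e₀, e₁, e₂, e₃, e₅, e₈, e₁₀, e₁₁} = {e₀, e₃, e₈}
⟦visible teacher that chased e₈ in front of e₅⟧ = {e₀, e₃, e₈}; e₃ ∈ this set.

yes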